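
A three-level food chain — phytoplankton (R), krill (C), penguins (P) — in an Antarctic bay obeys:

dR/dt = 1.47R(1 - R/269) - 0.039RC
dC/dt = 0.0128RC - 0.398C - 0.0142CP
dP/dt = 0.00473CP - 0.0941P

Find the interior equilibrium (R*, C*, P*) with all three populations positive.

R* ≈ 127, C* ≈ 19.9, P* ≈ 86.5

From dP/dt = 0: 0.00473C* = 0.0941, so C* = 19.9.
From dR/dt = 0: 1.47(1 - R*/269) = 0.039·19.9, giving R* = 269·(1 - 0.528) = 127.
From dC/dt = 0: 0.0128·127 - 0.398 = 0.0142P*, so P* = 1.23/0.0142 = 86.5.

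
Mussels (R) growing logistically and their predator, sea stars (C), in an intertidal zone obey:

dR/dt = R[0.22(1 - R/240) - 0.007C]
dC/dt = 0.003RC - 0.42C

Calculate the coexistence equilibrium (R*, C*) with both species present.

From dC/dt = 0 with C > 0: 0.003R* = 0.42, so R* = 140.
Substitute into dR/dt = 0: 0.22(1 - 140/240) = 0.007C*.
The bracket is 0.417, giving C* = 0.0917/0.007 = 13.1.

R* ≈ 140, C* ≈ 13.1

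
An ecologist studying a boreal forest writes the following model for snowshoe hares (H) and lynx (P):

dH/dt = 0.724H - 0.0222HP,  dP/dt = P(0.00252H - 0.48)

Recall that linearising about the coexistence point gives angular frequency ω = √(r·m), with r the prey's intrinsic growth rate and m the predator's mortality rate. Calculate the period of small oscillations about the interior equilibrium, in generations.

Here r = 0.724 and m = 0.48, so r·m = 0.348.
ω = √0.348 = 0.59 per generation, hence T = 2π/ω ≈ 10.7 generations.

T ≈ 10.7 generations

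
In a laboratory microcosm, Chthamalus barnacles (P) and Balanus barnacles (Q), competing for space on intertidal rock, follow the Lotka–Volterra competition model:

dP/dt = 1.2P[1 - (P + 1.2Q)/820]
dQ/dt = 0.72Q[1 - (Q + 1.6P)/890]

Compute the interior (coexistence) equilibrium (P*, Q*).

Setting both brackets to zero gives the nullclines P + 1.2Q = 820 and 1.6P + Q = 890.
Substituting Q = 890 - 1.6P into the first: P(1 - 1.2·1.6) = 820 - 1.2·890.
So P* = -248/-0.92 = 270, and then Q* = 890 - 1.6·270 = 459.

P* ≈ 270, Q* ≈ 459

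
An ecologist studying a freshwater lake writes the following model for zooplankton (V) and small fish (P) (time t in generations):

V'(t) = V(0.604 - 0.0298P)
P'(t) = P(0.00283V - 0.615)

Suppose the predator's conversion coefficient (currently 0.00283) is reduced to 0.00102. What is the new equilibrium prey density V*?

V* ≈ 603

At the interior fixed point, setting dP/dt = 0 with P > 0 fixes V* = (predator death rate)/(VP coefficient) — independent of the other coefficients.
With the change, V* = 0.615/0.00102 = 603; it rises from 217.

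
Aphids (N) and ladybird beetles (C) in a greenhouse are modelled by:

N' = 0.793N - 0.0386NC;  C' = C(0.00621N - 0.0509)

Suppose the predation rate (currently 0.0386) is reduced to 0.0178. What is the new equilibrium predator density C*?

C* ≈ 44.6

At the interior fixed point, setting dN/dt = 0 with N > 0 fixes C* = (prey growth rate)/(NC coefficient) — independent of the other coefficients.
With the change, C* = 0.793/0.0178 = 44.6; it rises from 20.5.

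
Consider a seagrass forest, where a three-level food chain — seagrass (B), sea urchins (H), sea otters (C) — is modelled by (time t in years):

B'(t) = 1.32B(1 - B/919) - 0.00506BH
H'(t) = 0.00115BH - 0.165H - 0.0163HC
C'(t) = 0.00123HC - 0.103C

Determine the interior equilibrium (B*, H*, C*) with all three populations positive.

B* ≈ 624, H* ≈ 83.7, C* ≈ 33.9

From dC/dt = 0: 0.00123H* = 0.103, so H* = 83.7.
From dB/dt = 0: 1.32(1 - B*/919) = 0.00506·83.7, giving B* = 919·(1 - 0.321) = 624.
From dH/dt = 0: 0.00115·624 - 0.165 = 0.0163C*, so C* = 0.553/0.0163 = 33.9.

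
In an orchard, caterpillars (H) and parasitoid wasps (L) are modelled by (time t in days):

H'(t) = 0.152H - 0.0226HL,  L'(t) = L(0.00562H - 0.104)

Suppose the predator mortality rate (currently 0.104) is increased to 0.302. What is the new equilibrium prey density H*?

At the interior fixed point, setting dL/dt = 0 with L > 0 fixes H* = (predator death rate)/(HL coefficient) — independent of the other coefficients.
With the change, H* = 0.302/0.00562 = 53.7; it rises from 18.5.

H* ≈ 53.7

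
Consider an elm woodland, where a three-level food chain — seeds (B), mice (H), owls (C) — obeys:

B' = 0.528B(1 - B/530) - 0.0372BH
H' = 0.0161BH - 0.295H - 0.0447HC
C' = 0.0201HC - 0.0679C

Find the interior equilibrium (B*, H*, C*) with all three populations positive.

B* ≈ 404, H* ≈ 3.38, C* ≈ 139

From dC/dt = 0: 0.0201H* = 0.0679, so H* = 3.38.
From dB/dt = 0: 0.528(1 - B*/530) = 0.0372·3.38, giving B* = 530·(1 - 0.238) = 404.
From dH/dt = 0: 0.0161·404 - 0.295 = 0.0447C*, so C* = 6.21/0.0447 = 139.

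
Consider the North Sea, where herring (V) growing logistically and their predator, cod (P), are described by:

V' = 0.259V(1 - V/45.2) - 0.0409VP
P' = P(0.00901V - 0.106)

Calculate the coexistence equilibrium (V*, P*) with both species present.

From dP/dt = 0 with P > 0: 0.00901V* = 0.106, so V* = 11.8.
Substitute into dV/dt = 0: 0.259(1 - 11.8/45.2) = 0.0409P*.
The bracket is 0.74, giving P* = 0.192/0.0409 = 4.68.

V* ≈ 11.8, P* ≈ 4.68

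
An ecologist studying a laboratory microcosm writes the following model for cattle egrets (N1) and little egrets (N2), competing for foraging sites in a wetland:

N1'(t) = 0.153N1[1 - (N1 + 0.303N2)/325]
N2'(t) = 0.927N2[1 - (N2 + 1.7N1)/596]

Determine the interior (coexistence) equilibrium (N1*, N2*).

N1* ≈ 298, N2* ≈ 89.7

Setting both brackets to zero gives the nullclines N1 + 0.303N2 = 325 and 1.7N1 + N2 = 596.
Substituting N2 = 596 - 1.7N1 into the first: N1(1 - 0.303·1.7) = 325 - 0.303·596.
So N1* = 144/0.485 = 298, and then N2* = 596 - 1.7·298 = 89.7.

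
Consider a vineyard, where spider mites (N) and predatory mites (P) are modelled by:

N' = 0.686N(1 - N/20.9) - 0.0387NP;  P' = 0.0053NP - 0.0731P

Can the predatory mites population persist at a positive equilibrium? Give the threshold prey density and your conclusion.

The predator equation gives dP/dt > 0 only when N > 0.0731/0.0053 = 13.8.
Without the predator, N → K = 20.9. Since 20.9 > 13.8, the predator can invade and persist.

Threshold N = 13.8; K > 13.8, so yes, the predator persists.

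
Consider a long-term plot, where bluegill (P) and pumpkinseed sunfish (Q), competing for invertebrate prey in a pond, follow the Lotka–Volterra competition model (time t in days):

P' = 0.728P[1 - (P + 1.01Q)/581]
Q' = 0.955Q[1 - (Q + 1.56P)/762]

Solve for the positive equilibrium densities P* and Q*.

Setting both brackets to zero gives the nullclines P + 1.01Q = 581 and 1.56P + Q = 762.
Substituting Q = 762 - 1.56P into the first: P(1 - 1.01·1.56) = 581 - 1.01·762.
So P* = -189/-0.576 = 328, and then Q* = 762 - 1.56·328 = 251.

P* ≈ 328, Q* ≈ 251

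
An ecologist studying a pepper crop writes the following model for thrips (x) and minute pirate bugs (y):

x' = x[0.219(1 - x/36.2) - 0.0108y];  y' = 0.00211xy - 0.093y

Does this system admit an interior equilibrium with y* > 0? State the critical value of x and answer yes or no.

The predator equation gives dy/dt > 0 only when x > 0.093/0.00211 = 44.1.
Without the predator, x → K = 36.2. Since 36.2 < 44.1, the predator cannot invade.

Threshold x = 44.1; K < 44.1, so no, the predator goes extinct.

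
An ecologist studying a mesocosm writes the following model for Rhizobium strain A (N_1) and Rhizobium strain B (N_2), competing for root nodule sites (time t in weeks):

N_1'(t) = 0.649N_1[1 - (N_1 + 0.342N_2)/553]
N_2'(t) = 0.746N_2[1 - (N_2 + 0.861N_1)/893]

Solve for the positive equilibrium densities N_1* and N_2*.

N_1* ≈ 351, N_2* ≈ 591

Setting both brackets to zero gives the nullclines N_1 + 0.342N_2 = 553 and 0.861N_1 + N_2 = 893.
Substituting N_2 = 893 - 0.861N_1 into the first: N_1(1 - 0.342·0.861) = 553 - 0.342·893.
So N_1* = 248/0.706 = 351, and then N_2* = 893 - 0.861·351 = 591.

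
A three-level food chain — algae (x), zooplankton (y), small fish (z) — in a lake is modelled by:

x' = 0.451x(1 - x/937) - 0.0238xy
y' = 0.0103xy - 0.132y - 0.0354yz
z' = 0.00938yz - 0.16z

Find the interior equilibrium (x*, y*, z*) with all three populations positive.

x* ≈ 93.6, y* ≈ 17.1, z* ≈ 23.5

From dz/dt = 0: 0.00938y* = 0.16, so y* = 17.1.
From dx/dt = 0: 0.451(1 - x*/937) = 0.0238·17.1, giving x* = 937·(1 - 0.9) = 93.6.
From dy/dt = 0: 0.0103·93.6 - 0.132 = 0.0354z*, so z* = 0.832/0.0354 = 23.5.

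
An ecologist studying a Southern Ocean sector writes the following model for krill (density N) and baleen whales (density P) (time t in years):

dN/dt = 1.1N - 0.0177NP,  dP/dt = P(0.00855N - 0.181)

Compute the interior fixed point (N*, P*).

N* ≈ 21.2, P* ≈ 62.1

Set dP/dt = 0 with P > 0: 0.00855N - 0.181 = 0, so N* = 0.181/0.00855 = 21.2.
Set dN/dt = 0 with N > 0: 1.1 - 0.0177P = 0, so P* = 1.1/0.0177 = 62.1.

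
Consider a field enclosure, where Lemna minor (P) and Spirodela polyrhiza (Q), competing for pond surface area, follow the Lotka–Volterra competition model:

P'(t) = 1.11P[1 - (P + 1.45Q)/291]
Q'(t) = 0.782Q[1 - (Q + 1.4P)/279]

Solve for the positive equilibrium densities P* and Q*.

Setting both brackets to zero gives the nullclines P + 1.45Q = 291 and 1.4P + Q = 279.
Substituting Q = 279 - 1.4P into the first: P(1 - 1.45·1.4) = 291 - 1.45·279.
So P* = -114/-1.03 = 110, and then Q* = 279 - 1.4·110 = 125.

P* ≈ 110, Q* ≈ 125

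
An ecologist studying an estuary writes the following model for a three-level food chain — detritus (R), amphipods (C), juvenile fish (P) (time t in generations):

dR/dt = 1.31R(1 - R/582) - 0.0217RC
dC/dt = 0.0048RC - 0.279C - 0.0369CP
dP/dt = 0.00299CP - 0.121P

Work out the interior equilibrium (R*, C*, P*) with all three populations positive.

From dP/dt = 0: 0.00299C* = 0.121, so C* = 40.5.
From dR/dt = 0: 1.31(1 - R*/582) = 0.0217·40.5, giving R* = 582·(1 - 0.67) = 192.
From dC/dt = 0: 0.0048·192 - 0.279 = 0.0369P*, so P* = 0.642/0.0369 = 17.4.

R* ≈ 192, C* ≈ 40.5, P* ≈ 17.4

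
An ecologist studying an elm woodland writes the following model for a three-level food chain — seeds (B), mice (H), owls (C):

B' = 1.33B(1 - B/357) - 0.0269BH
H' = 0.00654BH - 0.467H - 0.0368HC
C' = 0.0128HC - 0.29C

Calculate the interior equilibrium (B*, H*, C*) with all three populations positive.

B* ≈ 193, H* ≈ 22.7, C* ≈ 21.7

From dC/dt = 0: 0.0128H* = 0.29, so H* = 22.7.
From dB/dt = 0: 1.33(1 - B*/357) = 0.0269·22.7, giving B* = 357·(1 - 0.458) = 193.
From dH/dt = 0: 0.00654·193 - 0.467 = 0.0368C*, so C* = 0.798/0.0368 = 21.7.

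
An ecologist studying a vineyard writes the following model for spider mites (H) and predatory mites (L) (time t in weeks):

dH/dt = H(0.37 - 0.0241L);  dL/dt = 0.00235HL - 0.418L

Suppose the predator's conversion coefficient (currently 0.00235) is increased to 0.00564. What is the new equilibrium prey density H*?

At the interior fixed point, setting dL/dt = 0 with L > 0 fixes H* = (predator death rate)/(HL coefficient) — independent of the other coefficients.
With the change, H* = 0.418/0.00564 = 74.1; it falls from 178.

H* ≈ 74.1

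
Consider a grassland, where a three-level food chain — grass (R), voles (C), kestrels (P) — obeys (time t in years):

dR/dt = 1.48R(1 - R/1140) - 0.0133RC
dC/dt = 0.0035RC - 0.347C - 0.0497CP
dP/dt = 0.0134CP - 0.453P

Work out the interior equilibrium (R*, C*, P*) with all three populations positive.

From dP/dt = 0: 0.0134C* = 0.453, so C* = 33.8.
From dR/dt = 0: 1.48(1 - R*/1140) = 0.0133·33.8, giving R* = 1140·(1 - 0.304) = 794.
From dC/dt = 0: 0.0035·794 - 0.347 = 0.0497P*, so P* = 2.43/0.0497 = 48.9.

R* ≈ 794, C* ≈ 33.8, P* ≈ 48.9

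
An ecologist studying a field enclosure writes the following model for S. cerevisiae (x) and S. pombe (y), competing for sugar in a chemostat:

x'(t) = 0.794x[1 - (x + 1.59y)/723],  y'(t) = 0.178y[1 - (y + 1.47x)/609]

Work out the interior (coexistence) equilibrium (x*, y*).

Setting both brackets to zero gives the nullclines x + 1.59y = 723 and 1.47x + y = 609.
Substituting y = 609 - 1.47x into the first: x(1 - 1.59·1.47) = 723 - 1.59·609.
So x* = -245/-1.34 = 183, and then y* = 609 - 1.47·183 = 339.

x* ≈ 183, y* ≈ 339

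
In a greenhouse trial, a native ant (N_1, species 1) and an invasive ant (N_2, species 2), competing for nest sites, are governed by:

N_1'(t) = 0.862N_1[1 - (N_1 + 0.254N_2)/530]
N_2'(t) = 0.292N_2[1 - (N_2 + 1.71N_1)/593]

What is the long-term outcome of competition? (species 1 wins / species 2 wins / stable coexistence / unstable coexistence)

species 1 excludes species 2

Compare the nullcline intercepts: K1/α12 = 530/0.254 = 2090 > K2 = 593; K2/α21 = 593/1.71 = 347 < K1 = 530.
Since the inequalities point opposite ways, species 1 can invade but species 2 cannot.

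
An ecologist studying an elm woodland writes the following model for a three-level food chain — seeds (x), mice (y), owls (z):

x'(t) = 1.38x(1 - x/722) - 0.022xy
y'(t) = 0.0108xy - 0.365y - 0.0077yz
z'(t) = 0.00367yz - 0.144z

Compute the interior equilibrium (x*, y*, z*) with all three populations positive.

From dz/dt = 0: 0.00367y* = 0.144, so y* = 39.2.
From dx/dt = 0: 1.38(1 - x*/722) = 0.022·39.2, giving x* = 722·(1 - 0.626) = 270.
From dy/dt = 0: 0.0108·270 - 0.365 = 0.0077z*, so z* = 2.56/0.0077 = 332.

x* ≈ 270, y* ≈ 39.2, z* ≈ 332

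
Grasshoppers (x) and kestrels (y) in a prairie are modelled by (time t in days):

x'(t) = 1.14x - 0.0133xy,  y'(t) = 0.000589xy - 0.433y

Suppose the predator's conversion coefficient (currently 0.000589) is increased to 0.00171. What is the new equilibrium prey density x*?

At the interior fixed point, setting dy/dt = 0 with y > 0 fixes x* = (predator death rate)/(xy coefficient) — independent of the other coefficients.
With the change, x* = 0.433/0.00171 = 253; it falls from 735.

x* ≈ 253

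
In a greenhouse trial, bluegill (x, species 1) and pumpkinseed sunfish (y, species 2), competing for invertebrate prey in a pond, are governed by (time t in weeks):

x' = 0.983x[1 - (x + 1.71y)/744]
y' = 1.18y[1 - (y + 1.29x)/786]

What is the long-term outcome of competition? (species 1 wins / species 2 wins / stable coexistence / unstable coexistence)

unstable coexistence (outcome depends on initial conditions)

Compare the nullcline intercepts: K1/α12 = 744/1.71 = 435 < K2 = 786; K2/α21 = 786/1.29 = 609 < K1 = 744.
Since both are reversed, neither can invade when rare; the interior point is a saddle.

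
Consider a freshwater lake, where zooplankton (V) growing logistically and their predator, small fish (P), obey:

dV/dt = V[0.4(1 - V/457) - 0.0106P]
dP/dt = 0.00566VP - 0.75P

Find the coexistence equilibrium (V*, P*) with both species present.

From dP/dt = 0 with P > 0: 0.00566V* = 0.75, so V* = 133.
Substitute into dV/dt = 0: 0.4(1 - 133/457) = 0.0106P*.
The bracket is 0.71, giving P* = 0.284/0.0106 = 26.8.

V* ≈ 133, P* ≈ 26.8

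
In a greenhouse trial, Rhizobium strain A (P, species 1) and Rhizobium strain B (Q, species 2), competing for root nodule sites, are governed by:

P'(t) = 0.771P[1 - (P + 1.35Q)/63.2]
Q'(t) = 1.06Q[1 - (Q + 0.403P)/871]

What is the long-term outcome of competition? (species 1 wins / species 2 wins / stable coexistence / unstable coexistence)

species 2 excludes species 1

Compare the nullcline intercepts: K1/α12 = 63.2/1.35 = 46.8 < K2 = 871; K2/α21 = 871/0.403 = 2160 > K1 = 63.2.
Since the inequalities point opposite ways, species 2 can invade but species 1 cannot.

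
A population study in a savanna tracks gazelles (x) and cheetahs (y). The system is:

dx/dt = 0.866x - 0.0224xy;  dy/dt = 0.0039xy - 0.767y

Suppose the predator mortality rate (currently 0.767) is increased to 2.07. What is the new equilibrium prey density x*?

x* ≈ 531

At the interior fixed point, setting dy/dt = 0 with y > 0 fixes x* = (predator death rate)/(xy coefficient) — independent of the other coefficients.
With the change, x* = 2.07/0.0039 = 531; it rises from 197.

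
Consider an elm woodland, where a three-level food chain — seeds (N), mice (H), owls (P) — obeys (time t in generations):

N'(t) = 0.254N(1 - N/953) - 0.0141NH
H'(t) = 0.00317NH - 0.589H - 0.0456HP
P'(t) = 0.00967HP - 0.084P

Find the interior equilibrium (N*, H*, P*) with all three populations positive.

From dP/dt = 0: 0.00967H* = 0.084, so H* = 8.69.
From dN/dt = 0: 0.254(1 - N*/953) = 0.0141·8.69, giving N* = 953·(1 - 0.482) = 493.
From dH/dt = 0: 0.00317·493 - 0.589 = 0.0456P*, so P* = 0.975/0.0456 = 21.4.

N* ≈ 493, H* ≈ 8.69, P* ≈ 21.4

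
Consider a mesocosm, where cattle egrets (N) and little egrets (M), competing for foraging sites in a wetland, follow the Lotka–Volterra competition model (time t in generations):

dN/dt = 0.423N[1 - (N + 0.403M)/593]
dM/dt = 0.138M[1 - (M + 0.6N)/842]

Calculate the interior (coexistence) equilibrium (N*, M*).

N* ≈ 335, M* ≈ 641

Setting both brackets to zero gives the nullclines N + 0.403M = 593 and 0.6N + M = 842.
Substituting M = 842 - 0.6N into the first: N(1 - 0.403·0.6) = 593 - 0.403·842.
So N* = 254/0.758 = 335, and then M* = 842 - 0.6·335 = 641.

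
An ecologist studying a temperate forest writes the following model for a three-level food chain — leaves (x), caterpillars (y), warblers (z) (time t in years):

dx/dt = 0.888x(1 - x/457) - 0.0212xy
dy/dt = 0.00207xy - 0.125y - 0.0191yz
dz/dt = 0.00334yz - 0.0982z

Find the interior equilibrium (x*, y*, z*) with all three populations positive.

x* ≈ 136, y* ≈ 29.4, z* ≈ 8.22

From dz/dt = 0: 0.00334y* = 0.0982, so y* = 29.4.
From dx/dt = 0: 0.888(1 - x*/457) = 0.0212·29.4, giving x* = 457·(1 - 0.702) = 136.
From dy/dt = 0: 0.00207·136 - 0.125 = 0.0191z*, so z* = 0.157/0.0191 = 8.22.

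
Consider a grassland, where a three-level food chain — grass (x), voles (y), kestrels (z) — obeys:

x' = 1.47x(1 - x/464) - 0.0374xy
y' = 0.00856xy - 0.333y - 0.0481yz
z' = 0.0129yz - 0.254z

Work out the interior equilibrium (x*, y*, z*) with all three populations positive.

From dz/dt = 0: 0.0129y* = 0.254, so y* = 19.7.
From dx/dt = 0: 1.47(1 - x*/464) = 0.0374·19.7, giving x* = 464·(1 - 0.501) = 232.
From dy/dt = 0: 0.00856·232 - 0.333 = 0.0481z*, so z* = 1.65/0.0481 = 34.3.

x* ≈ 232, y* ≈ 19.7, z* ≈ 34.3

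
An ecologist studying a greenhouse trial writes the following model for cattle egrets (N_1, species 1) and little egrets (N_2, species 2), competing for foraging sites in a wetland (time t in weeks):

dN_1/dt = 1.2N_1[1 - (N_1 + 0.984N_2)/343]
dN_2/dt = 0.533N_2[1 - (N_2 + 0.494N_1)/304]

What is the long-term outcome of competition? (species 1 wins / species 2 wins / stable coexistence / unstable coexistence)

stable coexistence

Compare the nullcline intercepts: K1/α12 = 343/0.984 = 349 > K2 = 304; K2/α21 = 304/0.494 = 615 > K1 = 343.
Since both inequalities hold, each species can invade when rare, so the interior equilibrium is stable.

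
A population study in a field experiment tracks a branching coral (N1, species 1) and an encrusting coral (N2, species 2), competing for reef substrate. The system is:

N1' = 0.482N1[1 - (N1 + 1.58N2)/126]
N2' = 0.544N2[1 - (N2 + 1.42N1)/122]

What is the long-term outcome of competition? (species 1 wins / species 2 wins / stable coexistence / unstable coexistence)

unstable coexistence (outcome depends on initial conditions)

Compare the nullcline intercepts: K1/α12 = 126/1.58 = 79.7 < K2 = 122; K2/α21 = 122/1.42 = 85.9 < K1 = 126.
Since both are reversed, neither can invade when rare; the interior point is a saddle.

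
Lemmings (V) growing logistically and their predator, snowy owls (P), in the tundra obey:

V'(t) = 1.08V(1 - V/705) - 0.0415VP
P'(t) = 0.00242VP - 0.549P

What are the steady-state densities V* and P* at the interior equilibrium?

V* ≈ 227, P* ≈ 17.6

From dP/dt = 0 with P > 0: 0.00242V* = 0.549, so V* = 227.
Substitute into dV/dt = 0: 1.08(1 - 227/705) = 0.0415P*.
The bracket is 0.678, giving P* = 0.732/0.0415 = 17.6.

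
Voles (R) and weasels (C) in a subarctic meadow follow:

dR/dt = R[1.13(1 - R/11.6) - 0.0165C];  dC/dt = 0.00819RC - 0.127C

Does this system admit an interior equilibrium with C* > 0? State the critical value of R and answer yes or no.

The predator equation gives dC/dt > 0 only when R > 0.127/0.00819 = 15.5.
Without the predator, R → K = 11.6. Since 11.6 < 15.5, the predator cannot invade.

Threshold R = 15.5; K < 15.5, so no, the predator goes extinct.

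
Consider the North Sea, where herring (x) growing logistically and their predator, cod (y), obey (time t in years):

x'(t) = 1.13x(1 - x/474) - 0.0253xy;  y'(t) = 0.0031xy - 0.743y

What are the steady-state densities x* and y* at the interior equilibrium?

From dy/dt = 0 with y > 0: 0.0031x* = 0.743, so x* = 240.
Substitute into dx/dt = 0: 1.13(1 - 240/474) = 0.0253y*.
The bracket is 0.494, giving y* = 0.559/0.0253 = 22.1.

x* ≈ 240, y* ≈ 22.1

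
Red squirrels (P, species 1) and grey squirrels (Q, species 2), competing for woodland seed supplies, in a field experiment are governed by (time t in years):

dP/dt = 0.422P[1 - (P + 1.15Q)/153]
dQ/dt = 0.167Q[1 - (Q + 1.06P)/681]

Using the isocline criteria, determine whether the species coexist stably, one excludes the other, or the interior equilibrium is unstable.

Compare the nullcline intercepts: K1/α12 = 153/1.15 = 133 < K2 = 681; K2/α21 = 681/1.06 = 642 > K1 = 153.
Since the inequalities point opposite ways, species 2 can invade but species 1 cannot.

species 2 excludes species 1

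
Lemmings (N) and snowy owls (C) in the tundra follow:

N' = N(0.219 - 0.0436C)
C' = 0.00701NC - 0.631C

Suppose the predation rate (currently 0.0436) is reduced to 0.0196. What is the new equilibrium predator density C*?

At the interior fixed point, setting dN/dt = 0 with N > 0 fixes C* = (prey growth rate)/(NC coefficient) — independent of the other coefficients.
With the change, C* = 0.219/0.0196 = 11.2; it rises from 5.02.

C* ≈ 11.2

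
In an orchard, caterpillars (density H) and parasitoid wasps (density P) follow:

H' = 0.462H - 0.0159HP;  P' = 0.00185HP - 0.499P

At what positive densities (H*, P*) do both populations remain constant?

H* ≈ 270, P* ≈ 29.1

Set dP/dt = 0 with P > 0: 0.00185H - 0.499 = 0, so H* = 0.499/0.00185 = 270.
Set dH/dt = 0 with H > 0: 0.462 - 0.0159P = 0, so P* = 0.462/0.0159 = 29.1.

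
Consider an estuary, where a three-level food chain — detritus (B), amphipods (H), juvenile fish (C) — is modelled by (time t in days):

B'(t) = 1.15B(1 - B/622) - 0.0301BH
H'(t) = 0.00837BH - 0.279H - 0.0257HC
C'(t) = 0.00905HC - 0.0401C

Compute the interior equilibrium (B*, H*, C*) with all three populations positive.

B* ≈ 550, H* ≈ 4.43, C* ≈ 168

From dC/dt = 0: 0.00905H* = 0.0401, so H* = 4.43.
From dB/dt = 0: 1.15(1 - B*/622) = 0.0301·4.43, giving B* = 622·(1 - 0.116) = 550.
From dH/dt = 0: 0.00837·550 - 0.279 = 0.0257C*, so C* = 4.32/0.0257 = 168.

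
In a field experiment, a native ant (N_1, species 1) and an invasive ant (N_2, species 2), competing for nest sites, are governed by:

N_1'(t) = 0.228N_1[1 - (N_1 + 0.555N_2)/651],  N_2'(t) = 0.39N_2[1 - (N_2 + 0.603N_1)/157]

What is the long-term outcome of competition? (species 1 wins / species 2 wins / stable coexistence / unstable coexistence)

Compare the nullcline intercepts: K1/α12 = 651/0.555 = 1170 > K2 = 157; K2/α21 = 157/0.603 = 260 < K1 = 651.
Since the inequalities point opposite ways, species 1 can invade but species 2 cannot.

species 1 excludes species 2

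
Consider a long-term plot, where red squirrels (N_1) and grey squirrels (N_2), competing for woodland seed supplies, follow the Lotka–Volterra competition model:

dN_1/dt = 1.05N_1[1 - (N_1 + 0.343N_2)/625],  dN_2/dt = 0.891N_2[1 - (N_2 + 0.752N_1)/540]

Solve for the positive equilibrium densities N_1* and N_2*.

N_1* ≈ 593, N_2* ≈ 94.3

Setting both brackets to zero gives the nullclines N_1 + 0.343N_2 = 625 and 0.752N_1 + N_2 = 540.
Substituting N_2 = 540 - 0.752N_1 into the first: N_1(1 - 0.343·0.752) = 625 - 0.343·540.
So N_1* = 440/0.742 = 593, and then N_2* = 540 - 0.752·593 = 94.3.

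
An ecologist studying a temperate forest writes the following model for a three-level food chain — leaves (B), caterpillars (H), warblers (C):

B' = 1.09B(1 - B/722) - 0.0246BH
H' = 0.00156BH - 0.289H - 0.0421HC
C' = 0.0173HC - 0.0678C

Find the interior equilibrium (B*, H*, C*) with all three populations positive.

B* ≈ 658, H* ≈ 3.92, C* ≈ 17.5

From dC/dt = 0: 0.0173H* = 0.0678, so H* = 3.92.
From dB/dt = 0: 1.09(1 - B*/722) = 0.0246·3.92, giving B* = 722·(1 - 0.0884) = 658.
From dH/dt = 0: 0.00156·658 - 0.289 = 0.0421C*, so C* = 0.738/0.0421 = 17.5.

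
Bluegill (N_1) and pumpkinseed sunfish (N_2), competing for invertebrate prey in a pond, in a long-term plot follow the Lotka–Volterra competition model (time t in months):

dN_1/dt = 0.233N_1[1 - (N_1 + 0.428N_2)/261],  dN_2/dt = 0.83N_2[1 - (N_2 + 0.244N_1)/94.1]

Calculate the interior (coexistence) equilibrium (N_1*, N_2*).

N_1* ≈ 246, N_2* ≈ 34

Setting both brackets to zero gives the nullclines N_1 + 0.428N_2 = 261 and 0.244N_1 + N_2 = 94.1.
Substituting N_2 = 94.1 - 0.244N_1 into the first: N_1(1 - 0.428·0.244) = 261 - 0.428·94.1.
So N_1* = 221/0.896 = 246, and then N_2* = 94.1 - 0.244·246 = 34.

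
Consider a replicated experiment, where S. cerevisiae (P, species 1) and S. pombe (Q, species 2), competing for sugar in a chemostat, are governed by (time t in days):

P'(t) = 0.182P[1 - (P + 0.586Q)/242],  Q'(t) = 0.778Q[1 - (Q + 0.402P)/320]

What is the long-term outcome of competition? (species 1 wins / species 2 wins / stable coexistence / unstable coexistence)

stable coexistence

Compare the nullcline intercepts: K1/α12 = 242/0.586 = 413 > K2 = 320; K2/α21 = 320/0.402 = 796 > K1 = 242.
Since both inequalities hold, each species can invade when rare, so the interior equilibrium is stable.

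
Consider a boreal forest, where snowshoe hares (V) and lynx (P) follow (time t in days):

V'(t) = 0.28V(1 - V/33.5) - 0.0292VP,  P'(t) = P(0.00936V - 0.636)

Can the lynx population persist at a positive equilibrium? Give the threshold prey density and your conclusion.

The predator equation gives dP/dt > 0 only when V > 0.636/0.00936 = 67.9.
Without the predator, V → K = 33.5. Since 33.5 < 67.9, the predator cannot invade.

Threshold V = 67.9; K < 67.9, so no, the predator goes extinct.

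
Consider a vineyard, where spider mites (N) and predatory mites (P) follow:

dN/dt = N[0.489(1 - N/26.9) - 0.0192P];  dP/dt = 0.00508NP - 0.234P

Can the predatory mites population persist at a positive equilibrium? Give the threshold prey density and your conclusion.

The predator equation gives dP/dt > 0 only when N > 0.234/0.00508 = 46.1.
Without the predator, N → K = 26.9. Since 26.9 < 46.1, the predator cannot invade.

Threshold N = 46.1; K < 46.1, so no, the predator goes extinct.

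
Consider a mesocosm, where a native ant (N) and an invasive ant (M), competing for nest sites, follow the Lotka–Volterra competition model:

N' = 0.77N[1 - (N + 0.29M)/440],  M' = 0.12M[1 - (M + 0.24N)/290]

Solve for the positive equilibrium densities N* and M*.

N* ≈ 383, M* ≈ 198

Setting both brackets to zero gives the nullclines N + 0.29M = 440 and 0.24N + M = 290.
Substituting M = 290 - 0.24N into the first: N(1 - 0.29·0.24) = 440 - 0.29·290.
So N* = 356/0.93 = 383, and then M* = 290 - 0.24·383 = 198.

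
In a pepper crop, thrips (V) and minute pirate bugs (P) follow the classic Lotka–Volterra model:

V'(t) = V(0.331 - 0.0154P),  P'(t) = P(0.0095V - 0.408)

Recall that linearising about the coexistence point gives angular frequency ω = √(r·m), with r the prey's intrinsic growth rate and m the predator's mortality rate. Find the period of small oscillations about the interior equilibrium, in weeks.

T ≈ 17.1 weeks

Here r = 0.331 and m = 0.408, so r·m = 0.135.
ω = √0.135 = 0.367 per week, hence T = 2π/ω ≈ 17.1 weeks.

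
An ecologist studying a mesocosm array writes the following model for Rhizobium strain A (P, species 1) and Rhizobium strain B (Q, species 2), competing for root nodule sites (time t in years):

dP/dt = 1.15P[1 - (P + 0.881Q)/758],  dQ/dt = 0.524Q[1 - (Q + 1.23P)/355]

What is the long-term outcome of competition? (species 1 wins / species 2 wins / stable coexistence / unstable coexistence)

species 1 excludes species 2

Compare the nullcline intercepts: K1/α12 = 758/0.881 = 860 > K2 = 355; K2/α21 = 355/1.23 = 289 < K1 = 758.
Since the inequalities point opposite ways, species 1 can invade but species 2 cannot.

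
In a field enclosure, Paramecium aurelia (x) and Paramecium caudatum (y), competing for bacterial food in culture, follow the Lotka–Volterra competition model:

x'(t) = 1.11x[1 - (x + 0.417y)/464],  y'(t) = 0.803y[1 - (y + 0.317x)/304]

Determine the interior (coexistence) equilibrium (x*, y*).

Setting both brackets to zero gives the nullclines x + 0.417y = 464 and 0.317x + y = 304.
Substituting y = 304 - 0.317x into the first: x(1 - 0.417·0.317) = 464 - 0.417·304.
So x* = 337/0.868 = 389, and then y* = 304 - 0.317·389 = 181.

x* ≈ 389, y* ≈ 181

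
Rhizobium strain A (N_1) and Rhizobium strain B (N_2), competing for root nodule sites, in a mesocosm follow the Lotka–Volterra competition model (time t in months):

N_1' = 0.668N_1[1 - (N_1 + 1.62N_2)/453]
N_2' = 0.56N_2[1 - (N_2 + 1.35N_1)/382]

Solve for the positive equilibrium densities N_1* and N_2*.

N_1* ≈ 140, N_2* ≈ 193

Setting both brackets to zero gives the nullclines N_1 + 1.62N_2 = 453 and 1.35N_1 + N_2 = 382.
Substituting N_2 = 382 - 1.35N_1 into the first: N_1(1 - 1.62·1.35) = 453 - 1.62·382.
So N_1* = -166/-1.19 = 140, and then N_2* = 382 - 1.35·140 = 193.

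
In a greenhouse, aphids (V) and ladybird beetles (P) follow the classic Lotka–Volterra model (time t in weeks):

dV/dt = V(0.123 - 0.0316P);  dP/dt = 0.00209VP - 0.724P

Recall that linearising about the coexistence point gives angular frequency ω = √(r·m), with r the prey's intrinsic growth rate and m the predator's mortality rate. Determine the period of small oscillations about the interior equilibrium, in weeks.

Here r = 0.123 and m = 0.724, so r·m = 0.0891.
ω = √0.0891 = 0.298 per week, hence T = 2π/ω ≈ 21.1 weeks.

T ≈ 21.1 weeks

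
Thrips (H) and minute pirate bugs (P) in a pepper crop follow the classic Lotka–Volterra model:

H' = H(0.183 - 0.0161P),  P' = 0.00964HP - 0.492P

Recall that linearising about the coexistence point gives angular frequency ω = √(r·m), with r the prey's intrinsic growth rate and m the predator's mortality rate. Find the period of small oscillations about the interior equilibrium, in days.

Here r = 0.183 and m = 0.492, so r·m = 0.09.
ω = √0.09 = 0.3 per day, hence T = 2π/ω ≈ 20.9 days.

T ≈ 20.9 days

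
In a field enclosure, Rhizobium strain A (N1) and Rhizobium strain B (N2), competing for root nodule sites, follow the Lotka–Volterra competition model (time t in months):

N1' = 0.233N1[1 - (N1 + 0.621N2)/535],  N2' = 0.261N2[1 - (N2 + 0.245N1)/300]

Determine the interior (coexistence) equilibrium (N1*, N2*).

N1* ≈ 411, N2* ≈ 199

Setting both brackets to zero gives the nullclines N1 + 0.621N2 = 535 and 0.245N1 + N2 = 300.
Substituting N2 = 300 - 0.245N1 into the first: N1(1 - 0.621·0.245) = 535 - 0.621·300.
So N1* = 349/0.848 = 411, and then N2* = 300 - 0.245·411 = 199.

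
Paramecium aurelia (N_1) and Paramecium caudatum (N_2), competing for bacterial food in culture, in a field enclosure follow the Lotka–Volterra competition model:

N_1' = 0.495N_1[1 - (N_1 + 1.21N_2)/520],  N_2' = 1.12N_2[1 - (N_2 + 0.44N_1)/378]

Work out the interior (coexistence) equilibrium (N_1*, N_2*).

N_1* ≈ 134, N_2* ≈ 319

Setting both brackets to zero gives the nullclines N_1 + 1.21N_2 = 520 and 0.44N_1 + N_2 = 378.
Substituting N_2 = 378 - 0.44N_1 into the first: N_1(1 - 1.21·0.44) = 520 - 1.21·378.
So N_1* = 62.6/0.468 = 134, and then N_2* = 378 - 0.44·134 = 319.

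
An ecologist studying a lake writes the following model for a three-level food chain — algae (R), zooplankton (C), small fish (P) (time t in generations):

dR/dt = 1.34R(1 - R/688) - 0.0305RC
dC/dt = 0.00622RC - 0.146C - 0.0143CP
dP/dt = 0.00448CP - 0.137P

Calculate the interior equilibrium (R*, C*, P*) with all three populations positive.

R* ≈ 209, C* ≈ 30.6, P* ≈ 80.8

From dP/dt = 0: 0.00448C* = 0.137, so C* = 30.6.
From dR/dt = 0: 1.34(1 - R*/688) = 0.0305·30.6, giving R* = 688·(1 - 0.696) = 209.
From dC/dt = 0: 0.00622·209 - 0.146 = 0.0143P*, so P* = 1.15/0.0143 = 80.8.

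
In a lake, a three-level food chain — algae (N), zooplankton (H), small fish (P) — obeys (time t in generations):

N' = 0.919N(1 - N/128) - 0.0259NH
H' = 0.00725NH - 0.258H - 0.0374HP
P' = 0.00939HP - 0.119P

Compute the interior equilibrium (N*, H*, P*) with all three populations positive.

N* ≈ 82.3, H* ≈ 12.7, P* ≈ 9.05

From dP/dt = 0: 0.00939H* = 0.119, so H* = 12.7.
From dN/dt = 0: 0.919(1 - N*/128) = 0.0259·12.7, giving N* = 128·(1 - 0.357) = 82.3.
From dH/dt = 0: 0.00725·82.3 - 0.258 = 0.0374P*, so P* = 0.339/0.0374 = 9.05.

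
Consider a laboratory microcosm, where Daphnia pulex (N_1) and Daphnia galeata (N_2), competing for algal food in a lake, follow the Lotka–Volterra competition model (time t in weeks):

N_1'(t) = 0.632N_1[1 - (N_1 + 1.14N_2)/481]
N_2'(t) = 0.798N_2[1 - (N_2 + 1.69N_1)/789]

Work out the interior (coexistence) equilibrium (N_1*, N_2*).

N_1* ≈ 452, N_2* ≈ 25.8

Setting both brackets to zero gives the nullclines N_1 + 1.14N_2 = 481 and 1.69N_1 + N_2 = 789.
Substituting N_2 = 789 - 1.69N_1 into the first: N_1(1 - 1.14·1.69) = 481 - 1.14·789.
So N_1* = -418/-0.927 = 452, and then N_2* = 789 - 1.69·452 = 25.8.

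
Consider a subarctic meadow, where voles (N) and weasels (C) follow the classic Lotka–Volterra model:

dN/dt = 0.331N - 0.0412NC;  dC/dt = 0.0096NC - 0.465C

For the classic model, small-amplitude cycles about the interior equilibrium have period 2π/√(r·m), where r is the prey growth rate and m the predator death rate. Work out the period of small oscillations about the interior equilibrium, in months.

Here r = 0.331 and m = 0.465, so r·m = 0.154.
ω = √0.154 = 0.392 per month, hence T = 2π/ω ≈ 16 months.

T ≈ 16 months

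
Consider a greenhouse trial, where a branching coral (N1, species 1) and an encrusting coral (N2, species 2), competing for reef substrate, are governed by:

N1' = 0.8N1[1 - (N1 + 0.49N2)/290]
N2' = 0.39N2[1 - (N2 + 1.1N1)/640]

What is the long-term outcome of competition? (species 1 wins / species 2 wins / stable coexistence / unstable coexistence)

species 2 excludes species 1

Compare the nullcline intercepts: K1/α12 = 290/0.49 = 592 < K2 = 640; K2/α21 = 640/1.1 = 582 > K1 = 290.
Since the inequalities point opposite ways, species 2 can invade but species 1 cannot.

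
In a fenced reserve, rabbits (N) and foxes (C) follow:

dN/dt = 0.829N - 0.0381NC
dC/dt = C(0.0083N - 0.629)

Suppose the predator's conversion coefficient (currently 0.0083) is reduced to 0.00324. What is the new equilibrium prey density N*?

At the interior fixed point, setting dC/dt = 0 with C > 0 fixes N* = (predator death rate)/(NC coefficient) — independent of the other coefficients.
With the change, N* = 0.629/0.00324 = 194; it rises from 75.8.

N* ≈ 194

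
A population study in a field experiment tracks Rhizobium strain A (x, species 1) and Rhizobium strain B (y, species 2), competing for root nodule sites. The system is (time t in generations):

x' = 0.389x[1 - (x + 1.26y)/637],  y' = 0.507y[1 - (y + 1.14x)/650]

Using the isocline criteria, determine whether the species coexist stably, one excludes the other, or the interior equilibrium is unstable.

Compare the nullcline intercepts: K1/α12 = 637/1.26 = 506 < K2 = 650; K2/α21 = 650/1.14 = 570 < K1 = 637.
Since both are reversed, neither can invade when rare; the interior point is a saddle.

unstable coexistence (outcome depends on initial conditions)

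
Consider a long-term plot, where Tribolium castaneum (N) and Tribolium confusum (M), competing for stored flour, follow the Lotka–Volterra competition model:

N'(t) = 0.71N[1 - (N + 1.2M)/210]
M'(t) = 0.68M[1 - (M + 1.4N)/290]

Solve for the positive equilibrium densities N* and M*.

N* ≈ 203, M* ≈ 5.88

Setting both brackets to zero gives the nullclines N + 1.2M = 210 and 1.4N + M = 290.
Substituting M = 290 - 1.4N into the first: N(1 - 1.2·1.4) = 210 - 1.2·290.
So N* = -138/-0.68 = 203, and then M* = 290 - 1.4·203 = 5.88.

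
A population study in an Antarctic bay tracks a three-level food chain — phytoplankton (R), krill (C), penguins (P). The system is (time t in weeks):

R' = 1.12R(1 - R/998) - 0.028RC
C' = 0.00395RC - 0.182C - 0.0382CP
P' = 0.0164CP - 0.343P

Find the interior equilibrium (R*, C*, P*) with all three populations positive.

R* ≈ 476, C* ≈ 20.9, P* ≈ 44.5

From dP/dt = 0: 0.0164C* = 0.343, so C* = 20.9.
From dR/dt = 0: 1.12(1 - R*/998) = 0.028·20.9, giving R* = 998·(1 - 0.523) = 476.
From dC/dt = 0: 0.00395·476 - 0.182 = 0.0382P*, so P* = 1.7/0.0382 = 44.5.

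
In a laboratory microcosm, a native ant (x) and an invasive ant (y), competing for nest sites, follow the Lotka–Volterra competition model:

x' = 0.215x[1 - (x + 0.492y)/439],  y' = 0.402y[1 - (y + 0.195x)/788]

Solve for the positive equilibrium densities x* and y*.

Setting both brackets to zero gives the nullclines x + 0.492y = 439 and 0.195x + y = 788.
Substituting y = 788 - 0.195x into the first: x(1 - 0.492·0.195) = 439 - 0.492·788.
So x* = 51.3/0.904 = 56.7, and then y* = 788 - 0.195·56.7 = 777.

x* ≈ 56.7, y* ≈ 777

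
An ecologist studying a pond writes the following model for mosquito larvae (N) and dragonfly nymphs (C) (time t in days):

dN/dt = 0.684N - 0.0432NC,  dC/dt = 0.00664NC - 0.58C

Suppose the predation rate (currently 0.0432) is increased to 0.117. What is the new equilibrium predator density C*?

At the interior fixed point, setting dN/dt = 0 with N > 0 fixes C* = (prey growth rate)/(NC coefficient) — independent of the other coefficients.
With the change, C* = 0.684/0.117 = 5.85; it falls from 15.8.

C* ≈ 5.85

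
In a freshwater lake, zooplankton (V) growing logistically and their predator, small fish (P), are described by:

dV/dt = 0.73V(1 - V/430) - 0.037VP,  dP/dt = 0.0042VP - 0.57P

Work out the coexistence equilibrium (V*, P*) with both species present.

From dP/dt = 0 with P > 0: 0.0042V* = 0.57, so V* = 136.
Substitute into dV/dt = 0: 0.73(1 - 136/430) = 0.037P*.
The bracket is 0.684, giving P* = 0.5/0.037 = 13.5.

V* ≈ 136, P* ≈ 13.5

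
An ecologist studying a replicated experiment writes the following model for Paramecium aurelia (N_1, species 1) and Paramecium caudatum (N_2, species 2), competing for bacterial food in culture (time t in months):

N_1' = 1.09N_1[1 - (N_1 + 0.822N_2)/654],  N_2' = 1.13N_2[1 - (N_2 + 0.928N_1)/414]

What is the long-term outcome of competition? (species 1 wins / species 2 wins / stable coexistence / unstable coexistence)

species 1 excludes species 2

Compare the nullcline intercepts: K1/α12 = 654/0.822 = 796 > K2 = 414; K2/α21 = 414/0.928 = 446 < K1 = 654.
Since the inequalities point opposite ways, species 1 can invade but species 2 cannot.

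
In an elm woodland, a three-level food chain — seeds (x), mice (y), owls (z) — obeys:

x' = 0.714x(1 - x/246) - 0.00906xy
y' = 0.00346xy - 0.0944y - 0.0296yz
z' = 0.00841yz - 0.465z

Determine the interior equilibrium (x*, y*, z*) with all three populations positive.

x* ≈ 73.4, y* ≈ 55.3, z* ≈ 5.39

From dz/dt = 0: 0.00841y* = 0.465, so y* = 55.3.
From dx/dt = 0: 0.714(1 - x*/246) = 0.00906·55.3, giving x* = 246·(1 - 0.702) = 73.4.
From dy/dt = 0: 0.00346·73.4 - 0.0944 = 0.0296z*, so z* = 0.16/0.0296 = 5.39.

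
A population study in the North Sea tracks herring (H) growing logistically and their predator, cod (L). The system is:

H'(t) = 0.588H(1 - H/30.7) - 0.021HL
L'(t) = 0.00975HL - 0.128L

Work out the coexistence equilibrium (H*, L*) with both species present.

H* ≈ 13.1, L* ≈ 16

From dL/dt = 0 with L > 0: 0.00975H* = 0.128, so H* = 13.1.
Substitute into dH/dt = 0: 0.588(1 - 13.1/30.7) = 0.021L*.
The bracket is 0.572, giving L* = 0.337/0.021 = 16.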